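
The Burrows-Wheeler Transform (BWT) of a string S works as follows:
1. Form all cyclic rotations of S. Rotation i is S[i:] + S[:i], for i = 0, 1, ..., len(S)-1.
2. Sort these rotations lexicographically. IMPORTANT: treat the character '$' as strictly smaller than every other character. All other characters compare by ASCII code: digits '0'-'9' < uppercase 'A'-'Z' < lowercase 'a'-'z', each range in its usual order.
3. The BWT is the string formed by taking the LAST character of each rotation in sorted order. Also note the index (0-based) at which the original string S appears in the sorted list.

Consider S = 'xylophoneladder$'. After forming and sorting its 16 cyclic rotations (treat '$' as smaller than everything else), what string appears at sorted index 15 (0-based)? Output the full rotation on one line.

Answer: ylophoneladder$x

Derivation:
All 16 rotations (rotation i = S[i:]+S[:i]):
  rot[0] = xylophoneladder$
  rot[1] = ylophoneladder$x
  rot[2] = lophoneladder$xy
  rot[3] = ophoneladder$xyl
  rot[4] = phoneladder$xylo
  rot[5] = honeladder$xylop
  rot[6] = oneladder$xyloph
  rot[7] = neladder$xylopho
  rot[8] = eladder$xylophon
  rot[9] = ladder$xylophone
  rot[10] = adder$xylophonel
  rot[11] = dder$xylophonela
  rot[12] = der$xylophonelad
  rot[13] = er$xylophoneladd
  rot[14] = r$xylophoneladde
  rot[15] = $xylophoneladder
Sorted (with $ < everything):
  sorted[0] = $xylophoneladder
  sorted[1] = adder$xylophonel
  sorted[2] = dder$xylophonela
  sorted[3] = der$xylophonelad
  sorted[4] = eladder$xylophon
  sorted[5] = er$xylophoneladd
  sorted[6] = honeladder$xylop
  sorted[7] = ladder$xylophone
  sorted[8] = lophoneladder$xy
  sorted[9] = neladder$xylopho
  sorted[10] = oneladder$xyloph
  sorted[11] = ophoneladder$xyl
  sorted[12] = phoneladder$xylo
  sorted[13] = r$xylophoneladde
  sorted[14] = xylophoneladder$
  sorted[15] = ylophoneladder$x
sorted[15] = ylophoneladder$x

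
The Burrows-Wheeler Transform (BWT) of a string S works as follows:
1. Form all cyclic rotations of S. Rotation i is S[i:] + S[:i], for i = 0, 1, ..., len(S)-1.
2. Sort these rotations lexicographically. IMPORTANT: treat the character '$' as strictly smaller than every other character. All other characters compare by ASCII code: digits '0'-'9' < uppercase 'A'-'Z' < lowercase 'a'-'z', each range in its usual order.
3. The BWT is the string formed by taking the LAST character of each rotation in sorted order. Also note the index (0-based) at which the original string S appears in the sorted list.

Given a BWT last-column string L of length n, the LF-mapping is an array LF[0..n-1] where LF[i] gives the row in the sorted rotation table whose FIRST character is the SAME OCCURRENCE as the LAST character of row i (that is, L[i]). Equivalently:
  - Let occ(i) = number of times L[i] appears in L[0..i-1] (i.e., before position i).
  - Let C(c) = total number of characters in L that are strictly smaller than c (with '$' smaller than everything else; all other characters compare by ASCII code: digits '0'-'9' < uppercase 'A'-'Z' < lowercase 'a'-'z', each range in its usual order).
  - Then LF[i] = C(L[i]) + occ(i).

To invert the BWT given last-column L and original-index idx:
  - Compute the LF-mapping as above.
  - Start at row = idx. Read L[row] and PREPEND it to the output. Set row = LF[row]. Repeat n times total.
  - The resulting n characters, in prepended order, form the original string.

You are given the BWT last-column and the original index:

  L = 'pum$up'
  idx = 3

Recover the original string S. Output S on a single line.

LF mapping: 2 4 1 0 5 3
Walk LF starting at row 3, prepending L[row]:
  step 1: row=3, L[3]='$', prepend. Next row=LF[3]=0
  step 2: row=0, L[0]='p', prepend. Next row=LF[0]=2
  step 3: row=2, L[2]='m', prepend. Next row=LF[2]=1
  step 4: row=1, L[1]='u', prepend. Next row=LF[1]=4
  step 5: row=4, L[4]='u', prepend. Next row=LF[4]=5
  step 6: row=5, L[5]='p', prepend. Next row=LF[5]=3
Reversed output: puump$

Answer: puump$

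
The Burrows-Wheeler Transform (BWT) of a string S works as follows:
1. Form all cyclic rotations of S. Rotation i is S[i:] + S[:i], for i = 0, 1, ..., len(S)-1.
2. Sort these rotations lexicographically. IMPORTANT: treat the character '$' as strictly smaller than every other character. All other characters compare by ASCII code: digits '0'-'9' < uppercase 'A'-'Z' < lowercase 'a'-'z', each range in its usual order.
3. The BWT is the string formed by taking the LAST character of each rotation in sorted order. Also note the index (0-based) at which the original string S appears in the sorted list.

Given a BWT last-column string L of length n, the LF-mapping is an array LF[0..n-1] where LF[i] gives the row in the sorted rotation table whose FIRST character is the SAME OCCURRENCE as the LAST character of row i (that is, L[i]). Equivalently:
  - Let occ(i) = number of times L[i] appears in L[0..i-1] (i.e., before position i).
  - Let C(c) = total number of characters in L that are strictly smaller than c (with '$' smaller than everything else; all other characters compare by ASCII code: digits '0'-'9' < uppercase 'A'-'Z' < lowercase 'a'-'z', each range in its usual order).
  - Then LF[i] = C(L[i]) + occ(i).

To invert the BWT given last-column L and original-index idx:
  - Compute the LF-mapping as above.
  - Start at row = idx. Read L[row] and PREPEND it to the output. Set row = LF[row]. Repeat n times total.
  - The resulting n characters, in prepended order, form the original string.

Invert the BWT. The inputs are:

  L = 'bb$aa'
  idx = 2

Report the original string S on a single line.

LF mapping: 3 4 0 1 2
Walk LF starting at row 2, prepending L[row]:
  step 1: row=2, L[2]='$', prepend. Next row=LF[2]=0
  step 2: row=0, L[0]='b', prepend. Next row=LF[0]=3
  step 3: row=3, L[3]='a', prepend. Next row=LF[3]=1
  step 4: row=1, L[1]='b', prepend. Next row=LF[1]=4
  step 5: row=4, L[4]='a', prepend. Next row=LF[4]=2
Reversed output: abab$

Answer: abab$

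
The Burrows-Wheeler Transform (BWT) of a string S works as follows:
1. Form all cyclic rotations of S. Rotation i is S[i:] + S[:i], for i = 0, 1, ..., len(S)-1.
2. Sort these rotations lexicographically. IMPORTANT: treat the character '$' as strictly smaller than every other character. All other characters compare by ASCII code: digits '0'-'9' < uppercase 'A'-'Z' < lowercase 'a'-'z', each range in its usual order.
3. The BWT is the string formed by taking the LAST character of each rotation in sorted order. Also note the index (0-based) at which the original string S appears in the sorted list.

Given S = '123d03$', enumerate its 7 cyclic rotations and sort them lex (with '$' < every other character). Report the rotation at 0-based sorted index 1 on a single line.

Answer: 03$123d

Derivation:
All 7 rotations (rotation i = S[i:]+S[:i]):
  rot[0] = 123d03$
  rot[1] = 23d03$1
  rot[2] = 3d03$12
  rot[3] = d03$123
  rot[4] = 03$123d
  rot[5] = 3$123d0
  rot[6] = $123d03
Sorted (with $ < everything):
  sorted[0] = $123d03
  sorted[1] = 03$123d
  sorted[2] = 123d03$
  sorted[3] = 23d03$1
  sorted[4] = 3$123d0
  sorted[5] = 3d03$12
  sorted[6] = d03$123
sorted[1] = 03$123d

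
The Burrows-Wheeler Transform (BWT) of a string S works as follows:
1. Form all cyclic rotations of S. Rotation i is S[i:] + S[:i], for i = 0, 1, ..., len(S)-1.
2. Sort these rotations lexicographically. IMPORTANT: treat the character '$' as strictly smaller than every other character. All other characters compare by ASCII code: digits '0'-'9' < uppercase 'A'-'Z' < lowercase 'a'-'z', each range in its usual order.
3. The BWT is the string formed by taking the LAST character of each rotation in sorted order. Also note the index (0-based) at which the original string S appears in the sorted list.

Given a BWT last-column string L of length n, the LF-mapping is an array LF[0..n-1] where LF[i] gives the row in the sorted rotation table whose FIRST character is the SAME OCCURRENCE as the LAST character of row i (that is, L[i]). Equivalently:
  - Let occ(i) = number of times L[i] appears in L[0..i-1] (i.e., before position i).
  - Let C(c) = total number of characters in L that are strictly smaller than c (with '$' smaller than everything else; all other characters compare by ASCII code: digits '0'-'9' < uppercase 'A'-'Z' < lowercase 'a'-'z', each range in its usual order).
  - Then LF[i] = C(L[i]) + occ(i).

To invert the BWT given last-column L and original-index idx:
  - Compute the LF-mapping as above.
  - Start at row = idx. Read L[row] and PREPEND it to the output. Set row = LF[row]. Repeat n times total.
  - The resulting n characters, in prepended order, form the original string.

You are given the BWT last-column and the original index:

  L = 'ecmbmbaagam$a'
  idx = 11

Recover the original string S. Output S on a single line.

LF mapping: 8 7 10 5 11 6 1 2 9 3 12 0 4
Walk LF starting at row 11, prepending L[row]:
  step 1: row=11, L[11]='$', prepend. Next row=LF[11]=0
  step 2: row=0, L[0]='e', prepend. Next row=LF[0]=8
  step 3: row=8, L[8]='g', prepend. Next row=LF[8]=9
  step 4: row=9, L[9]='a', prepend. Next row=LF[9]=3
  step 5: row=3, L[3]='b', prepend. Next row=LF[3]=5
  step 6: row=5, L[5]='b', prepend. Next row=LF[5]=6
  step 7: row=6, L[6]='a', prepend. Next row=LF[6]=1
  step 8: row=1, L[1]='c', prepend. Next row=LF[1]=7
  step 9: row=7, L[7]='a', prepend. Next row=LF[7]=2
  step 10: row=2, L[2]='m', prepend. Next row=LF[2]=10
  step 11: row=10, L[10]='m', prepend. Next row=LF[10]=12
  step 12: row=12, L[12]='a', prepend. Next row=LF[12]=4
  step 13: row=4, L[4]='m', prepend. Next row=LF[4]=11
Reversed output: mammacabbage$

Answer: mammacabbage$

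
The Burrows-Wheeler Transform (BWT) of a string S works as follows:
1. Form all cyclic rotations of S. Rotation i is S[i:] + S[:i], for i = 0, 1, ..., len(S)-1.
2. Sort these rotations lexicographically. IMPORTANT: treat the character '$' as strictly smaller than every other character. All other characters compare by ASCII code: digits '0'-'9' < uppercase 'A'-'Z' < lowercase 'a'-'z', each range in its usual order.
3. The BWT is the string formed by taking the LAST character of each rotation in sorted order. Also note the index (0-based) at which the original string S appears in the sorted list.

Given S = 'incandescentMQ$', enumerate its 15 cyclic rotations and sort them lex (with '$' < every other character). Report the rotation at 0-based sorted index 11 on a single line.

Answer: ndescentMQ$inca

Derivation:
All 15 rotations (rotation i = S[i:]+S[:i]):
  rot[0] = incandescentMQ$
  rot[1] = ncandescentMQ$i
  rot[2] = candescentMQ$in
  rot[3] = andescentMQ$inc
  rot[4] = ndescentMQ$inca
  rot[5] = descentMQ$incan
  rot[6] = escentMQ$incand
  rot[7] = scentMQ$incande
  rot[8] = centMQ$incandes
  rot[9] = entMQ$incandesc
  rot[10] = ntMQ$incandesce
  rot[11] = tMQ$incandescen
  rot[12] = MQ$incandescent
  rot[13] = Q$incandescentM
  rot[14] = $incandescentMQ
Sorted (with $ < everything):
  sorted[0] = $incandescentMQ
  sorted[1] = MQ$incandescent
  sorted[2] = Q$incandescentM
  sorted[3] = andescentMQ$inc
  sorted[4] = candescentMQ$in
  sorted[5] = centMQ$incandes
  sorted[6] = descentMQ$incan
  sorted[7] = entMQ$incandesc
  sorted[8] = escentMQ$incand
  sorted[9] = incandescentMQ$
  sorted[10] = ncandescentMQ$i
  sorted[11] = ndescentMQ$inca
  sorted[12] = ntMQ$incandesce
  sorted[13] = scentMQ$incande
  sorted[14] = tMQ$incandescen
sorted[11] = ndescentMQ$inca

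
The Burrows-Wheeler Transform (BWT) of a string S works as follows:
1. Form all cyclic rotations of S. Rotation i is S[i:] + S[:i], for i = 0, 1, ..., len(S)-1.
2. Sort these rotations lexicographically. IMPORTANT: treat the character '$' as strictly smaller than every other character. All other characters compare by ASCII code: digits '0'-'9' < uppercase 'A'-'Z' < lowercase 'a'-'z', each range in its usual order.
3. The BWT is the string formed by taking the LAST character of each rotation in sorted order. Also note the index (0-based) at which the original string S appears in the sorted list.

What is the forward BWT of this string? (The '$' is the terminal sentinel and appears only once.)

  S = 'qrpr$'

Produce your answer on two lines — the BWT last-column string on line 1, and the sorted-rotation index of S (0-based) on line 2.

All 5 rotations (rotation i = S[i:]+S[:i]):
  rot[0] = qrpr$
  rot[1] = rpr$q
  rot[2] = pr$qr
  rot[3] = r$qrp
  rot[4] = $qrpr
Sorted (with $ < everything):
  sorted[0] = $qrpr  (last char: 'r')
  sorted[1] = pr$qr  (last char: 'r')
  sorted[2] = qrpr$  (last char: '$')
  sorted[3] = r$qrp  (last char: 'p')
  sorted[4] = rpr$q  (last char: 'q')
Last column: rr$pq
Original string S is at sorted index 2

Answer: rr$pq
2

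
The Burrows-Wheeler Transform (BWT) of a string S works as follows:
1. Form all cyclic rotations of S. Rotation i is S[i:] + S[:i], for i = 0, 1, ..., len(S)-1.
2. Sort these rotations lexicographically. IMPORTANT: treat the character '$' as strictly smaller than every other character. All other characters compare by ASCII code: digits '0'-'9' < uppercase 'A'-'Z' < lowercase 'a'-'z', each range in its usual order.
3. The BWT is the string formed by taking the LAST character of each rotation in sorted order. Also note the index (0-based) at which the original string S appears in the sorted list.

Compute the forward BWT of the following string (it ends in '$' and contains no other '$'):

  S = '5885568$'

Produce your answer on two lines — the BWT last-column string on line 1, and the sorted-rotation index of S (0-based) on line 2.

Answer: 885$5685
3

Derivation:
All 8 rotations (rotation i = S[i:]+S[:i]):
  rot[0] = 5885568$
  rot[1] = 885568$5
  rot[2] = 85568$58
  rot[3] = 5568$588
  rot[4] = 568$5885
  rot[5] = 68$58855
  rot[6] = 8$588556
  rot[7] = $5885568
Sorted (with $ < everything):
  sorted[0] = $5885568  (last char: '8')
  sorted[1] = 5568$588  (last char: '8')
  sorted[2] = 568$5885  (last char: '5')
  sorted[3] = 5885568$  (last char: '$')
  sorted[4] = 68$58855  (last char: '5')
  sorted[5] = 8$588556  (last char: '6')
  sorted[6] = 85568$58  (last char: '8')
  sorted[7] = 885568$5  (last char: '5')
Last column: 885$5685
Original string S is at sorted index 3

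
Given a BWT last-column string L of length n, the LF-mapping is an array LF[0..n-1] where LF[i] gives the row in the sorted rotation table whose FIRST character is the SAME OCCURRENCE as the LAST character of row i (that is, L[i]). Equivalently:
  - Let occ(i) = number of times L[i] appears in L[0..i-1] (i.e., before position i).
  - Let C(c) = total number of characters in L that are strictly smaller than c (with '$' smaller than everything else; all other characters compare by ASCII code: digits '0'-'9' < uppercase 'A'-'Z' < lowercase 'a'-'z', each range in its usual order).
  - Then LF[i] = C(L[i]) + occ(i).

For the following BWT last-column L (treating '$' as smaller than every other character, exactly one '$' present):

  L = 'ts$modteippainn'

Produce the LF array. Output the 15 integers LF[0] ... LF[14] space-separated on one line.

Char counts: '$':1, 'a':1, 'd':1, 'e':1, 'i':2, 'm':1, 'n':2, 'o':1, 'p':2, 's':1, 't':2
C (first-col start): C('$')=0, C('a')=1, C('d')=2, C('e')=3, C('i')=4, C('m')=6, C('n')=7, C('o')=9, C('p')=10, C('s')=12, C('t')=13
L[0]='t': occ=0, LF[0]=C('t')+0=13+0=13
L[1]='s': occ=0, LF[1]=C('s')+0=12+0=12
L[2]='$': occ=0, LF[2]=C('$')+0=0+0=0
L[3]='m': occ=0, LF[3]=C('m')+0=6+0=6
L[4]='o': occ=0, LF[4]=C('o')+0=9+0=9
L[5]='d': occ=0, LF[5]=C('d')+0=2+0=2
L[6]='t': occ=1, LF[6]=C('t')+1=13+1=14
L[7]='e': occ=0, LF[7]=C('e')+0=3+0=3
L[8]='i': occ=0, LF[8]=C('i')+0=4+0=4
L[9]='p': occ=0, LF[9]=C('p')+0=10+0=10
L[10]='p': occ=1, LF[10]=C('p')+1=10+1=11
L[11]='a': occ=0, LF[11]=C('a')+0=1+0=1
L[12]='i': occ=1, LF[12]=C('i')+1=4+1=5
L[13]='n': occ=0, LF[13]=C('n')+0=7+0=7
L[14]='n': occ=1, LF[14]=C('n')+1=7+1=8

Answer: 13 12 0 6 9 2 14 3 4 10 11 1 5 7 8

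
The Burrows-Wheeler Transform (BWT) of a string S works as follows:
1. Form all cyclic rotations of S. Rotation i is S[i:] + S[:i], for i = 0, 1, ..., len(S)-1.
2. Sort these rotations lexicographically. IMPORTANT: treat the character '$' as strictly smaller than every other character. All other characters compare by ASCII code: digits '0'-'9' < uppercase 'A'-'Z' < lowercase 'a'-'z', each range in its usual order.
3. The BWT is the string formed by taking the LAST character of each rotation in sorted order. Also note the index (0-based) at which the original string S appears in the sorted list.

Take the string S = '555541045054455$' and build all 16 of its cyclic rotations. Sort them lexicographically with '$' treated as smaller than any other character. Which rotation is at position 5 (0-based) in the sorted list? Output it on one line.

All 16 rotations (rotation i = S[i:]+S[:i]):
  rot[0] = 555541045054455$
  rot[1] = 55541045054455$5
  rot[2] = 5541045054455$55
  rot[3] = 541045054455$555
  rot[4] = 41045054455$5555
  rot[5] = 1045054455$55554
  rot[6] = 045054455$555541
  rot[7] = 45054455$5555410
  rot[8] = 5054455$55554104
  rot[9] = 054455$555541045
  rot[10] = 54455$5555410450
  rot[11] = 4455$55554104505
  rot[12] = 455$555541045054
  rot[13] = 55$5555410450544
  rot[14] = 5$55554104505445
  rot[15] = $555541045054455
Sorted (with $ < everything):
  sorted[0] = $555541045054455
  sorted[1] = 045054455$555541
  sorted[2] = 054455$555541045
  sorted[3] = 1045054455$55554
  sorted[4] = 41045054455$5555
  sorted[5] = 4455$55554104505
  sorted[6] = 45054455$5555410
  sorted[7] = 455$555541045054
  sorted[8] = 5$55554104505445
  sorted[9] = 5054455$55554104
  sorted[10] = 541045054455$555
  sorted[11] = 54455$5555410450
  sorted[12] = 55$5555410450544
  sorted[13] = 5541045054455$55
  sorted[14] = 55541045054455$5
  sorted[15] = 555541045054455$
sorted[5] = 4455$55554104505

Answer: 4455$55554104505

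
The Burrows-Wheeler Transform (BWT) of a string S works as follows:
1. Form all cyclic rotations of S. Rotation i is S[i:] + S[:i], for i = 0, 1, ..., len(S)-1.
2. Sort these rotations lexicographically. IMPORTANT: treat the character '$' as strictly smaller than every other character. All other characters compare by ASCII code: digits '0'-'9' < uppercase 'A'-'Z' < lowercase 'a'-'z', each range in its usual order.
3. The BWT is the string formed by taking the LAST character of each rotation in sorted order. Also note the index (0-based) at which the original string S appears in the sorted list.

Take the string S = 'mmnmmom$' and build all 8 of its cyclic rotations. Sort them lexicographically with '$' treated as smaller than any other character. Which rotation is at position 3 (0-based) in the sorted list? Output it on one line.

Answer: mmom$mmn

Derivation:
All 8 rotations (rotation i = S[i:]+S[:i]):
  rot[0] = mmnmmom$
  rot[1] = mnmmom$m
  rot[2] = nmmom$mm
  rot[3] = mmom$mmn
  rot[4] = mom$mmnm
  rot[5] = om$mmnmm
  rot[6] = m$mmnmmo
  rot[7] = $mmnmmom
Sorted (with $ < everything):
  sorted[0] = $mmnmmom
  sorted[1] = m$mmnmmo
  sorted[2] = mmnmmom$
  sorted[3] = mmom$mmn
  sorted[4] = mnmmom$m
  sorted[5] = mom$mmnm
  sorted[6] = nmmom$mm
  sorted[7] = om$mmnmm
sorted[3] = mmom$mmn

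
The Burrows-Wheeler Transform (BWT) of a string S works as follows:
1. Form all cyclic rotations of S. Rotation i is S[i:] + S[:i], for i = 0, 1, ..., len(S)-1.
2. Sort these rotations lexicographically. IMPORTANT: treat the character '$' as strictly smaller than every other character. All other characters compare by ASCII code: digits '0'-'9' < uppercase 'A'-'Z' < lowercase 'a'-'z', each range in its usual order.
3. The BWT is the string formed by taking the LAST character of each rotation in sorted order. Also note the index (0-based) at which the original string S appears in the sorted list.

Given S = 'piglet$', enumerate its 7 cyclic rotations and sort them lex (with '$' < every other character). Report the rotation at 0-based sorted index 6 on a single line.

All 7 rotations (rotation i = S[i:]+S[:i]):
  rot[0] = piglet$
  rot[1] = iglet$p
  rot[2] = glet$pi
  rot[3] = let$pig
  rot[4] = et$pigl
  rot[5] = t$pigle
  rot[6] = $piglet
Sorted (with $ < everything):
  sorted[0] = $piglet
  sorted[1] = et$pigl
  sorted[2] = glet$pi
  sorted[3] = iglet$p
  sorted[4] = let$pig
  sorted[5] = piglet$
  sorted[6] = t$pigle
sorted[6] = t$pigle

Answer: t$pigle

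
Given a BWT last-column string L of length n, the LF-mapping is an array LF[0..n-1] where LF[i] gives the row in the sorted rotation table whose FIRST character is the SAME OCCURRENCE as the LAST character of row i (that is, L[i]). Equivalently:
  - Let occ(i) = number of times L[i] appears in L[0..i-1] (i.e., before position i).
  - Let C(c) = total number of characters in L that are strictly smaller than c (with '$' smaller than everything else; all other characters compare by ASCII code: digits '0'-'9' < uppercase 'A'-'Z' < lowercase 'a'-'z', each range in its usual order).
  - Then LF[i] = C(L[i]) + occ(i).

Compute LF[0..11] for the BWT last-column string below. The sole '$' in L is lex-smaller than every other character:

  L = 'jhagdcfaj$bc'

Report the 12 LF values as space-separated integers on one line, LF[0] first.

Answer: 10 9 1 8 6 4 7 2 11 0 3 5

Derivation:
Char counts: '$':1, 'a':2, 'b':1, 'c':2, 'd':1, 'f':1, 'g':1, 'h':1, 'j':2
C (first-col start): C('$')=0, C('a')=1, C('b')=3, C('c')=4, C('d')=6, C('f')=7, C('g')=8, C('h')=9, C('j')=10
L[0]='j': occ=0, LF[0]=C('j')+0=10+0=10
L[1]='h': occ=0, LF[1]=C('h')+0=9+0=9
L[2]='a': occ=0, LF[2]=C('a')+0=1+0=1
L[3]='g': occ=0, LF[3]=C('g')+0=8+0=8
L[4]='d': occ=0, LF[4]=C('d')+0=6+0=6
L[5]='c': occ=0, LF[5]=C('c')+0=4+0=4
L[6]='f': occ=0, LF[6]=C('f')+0=7+0=7
L[7]='a': occ=1, LF[7]=C('a')+1=1+1=2
L[8]='j': occ=1, LF[8]=C('j')+1=10+1=11
L[9]='$': occ=0, LF[9]=C('$')+0=0+0=0
L[10]='b': occ=0, LF[10]=C('b')+0=3+0=3
L[11]='c': occ=1, LF[11]=C('c')+1=4+1=5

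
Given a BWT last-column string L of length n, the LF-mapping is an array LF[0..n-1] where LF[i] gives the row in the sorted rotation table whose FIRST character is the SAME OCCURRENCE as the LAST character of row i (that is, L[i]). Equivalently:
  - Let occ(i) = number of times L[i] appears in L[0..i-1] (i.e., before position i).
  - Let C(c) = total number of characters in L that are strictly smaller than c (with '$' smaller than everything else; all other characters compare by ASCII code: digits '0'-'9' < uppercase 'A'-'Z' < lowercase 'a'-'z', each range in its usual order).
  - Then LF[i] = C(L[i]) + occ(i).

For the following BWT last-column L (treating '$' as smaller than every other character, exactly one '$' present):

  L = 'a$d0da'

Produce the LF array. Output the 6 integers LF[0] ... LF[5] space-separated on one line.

Char counts: '$':1, '0':1, 'a':2, 'd':2
C (first-col start): C('$')=0, C('0')=1, C('a')=2, C('d')=4
L[0]='a': occ=0, LF[0]=C('a')+0=2+0=2
L[1]='$': occ=0, LF[1]=C('$')+0=0+0=0
L[2]='d': occ=0, LF[2]=C('d')+0=4+0=4
L[3]='0': occ=0, LF[3]=C('0')+0=1+0=1
L[4]='d': occ=1, LF[4]=C('d')+1=4+1=5
L[5]='a': occ=1, LF[5]=C('a')+1=2+1=3

Answer: 2 0 4 1 5 3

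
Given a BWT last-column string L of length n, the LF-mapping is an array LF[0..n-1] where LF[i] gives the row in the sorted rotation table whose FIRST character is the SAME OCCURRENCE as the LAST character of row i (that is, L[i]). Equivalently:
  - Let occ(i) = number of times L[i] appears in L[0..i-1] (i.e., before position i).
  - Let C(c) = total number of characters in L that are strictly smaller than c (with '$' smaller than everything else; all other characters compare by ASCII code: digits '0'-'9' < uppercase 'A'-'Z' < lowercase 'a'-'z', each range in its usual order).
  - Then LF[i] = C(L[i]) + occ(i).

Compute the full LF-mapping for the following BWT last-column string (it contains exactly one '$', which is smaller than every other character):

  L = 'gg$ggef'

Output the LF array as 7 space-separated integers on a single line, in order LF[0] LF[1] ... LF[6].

Char counts: '$':1, 'e':1, 'f':1, 'g':4
C (first-col start): C('$')=0, C('e')=1, C('f')=2, C('g')=3
L[0]='g': occ=0, LF[0]=C('g')+0=3+0=3
L[1]='g': occ=1, LF[1]=C('g')+1=3+1=4
L[2]='$': occ=0, LF[2]=C('$')+0=0+0=0
L[3]='g': occ=2, LF[3]=C('g')+2=3+2=5
L[4]='g': occ=3, LF[4]=C('g')+3=3+3=6
L[5]='e': occ=0, LF[5]=C('e')+0=1+0=1
L[6]='f': occ=0, LF[6]=C('f')+0=2+0=2

Answer: 3 4 0 5 6 1 2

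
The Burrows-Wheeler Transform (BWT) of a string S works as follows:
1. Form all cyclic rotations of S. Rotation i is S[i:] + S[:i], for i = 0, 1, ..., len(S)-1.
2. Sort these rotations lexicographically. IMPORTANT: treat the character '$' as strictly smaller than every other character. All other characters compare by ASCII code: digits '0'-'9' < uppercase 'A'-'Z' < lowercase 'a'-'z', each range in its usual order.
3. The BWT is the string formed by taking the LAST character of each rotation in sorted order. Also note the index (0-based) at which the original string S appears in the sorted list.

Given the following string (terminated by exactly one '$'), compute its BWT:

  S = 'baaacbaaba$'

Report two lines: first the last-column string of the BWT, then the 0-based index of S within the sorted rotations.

All 11 rotations (rotation i = S[i:]+S[:i]):
  rot[0] = baaacbaaba$
  rot[1] = aaacbaaba$b
  rot[2] = aacbaaba$ba
  rot[3] = acbaaba$baa
  rot[4] = cbaaba$baaa
  rot[5] = baaba$baaac
  rot[6] = aaba$baaacb
  rot[7] = aba$baaacba
  rot[8] = ba$baaacbaa
  rot[9] = a$baaacbaab
  rot[10] = $baaacbaaba
Sorted (with $ < everything):
  sorted[0] = $baaacbaaba  (last char: 'a')
  sorted[1] = a$baaacbaab  (last char: 'b')
  sorted[2] = aaacbaaba$b  (last char: 'b')
  sorted[3] = aaba$baaacb  (last char: 'b')
  sorted[4] = aacbaaba$ba  (last char: 'a')
  sorted[5] = aba$baaacba  (last char: 'a')
  sorted[6] = acbaaba$baa  (last char: 'a')
  sorted[7] = ba$baaacbaa  (last char: 'a')
  sorted[8] = baaacbaaba$  (last char: '$')
  sorted[9] = baaba$baaac  (last char: 'c')
  sorted[10] = cbaaba$baaa  (last char: 'a')
Last column: abbbaaaa$ca
Original string S is at sorted index 8

Answer: abbbaaaa$ca
8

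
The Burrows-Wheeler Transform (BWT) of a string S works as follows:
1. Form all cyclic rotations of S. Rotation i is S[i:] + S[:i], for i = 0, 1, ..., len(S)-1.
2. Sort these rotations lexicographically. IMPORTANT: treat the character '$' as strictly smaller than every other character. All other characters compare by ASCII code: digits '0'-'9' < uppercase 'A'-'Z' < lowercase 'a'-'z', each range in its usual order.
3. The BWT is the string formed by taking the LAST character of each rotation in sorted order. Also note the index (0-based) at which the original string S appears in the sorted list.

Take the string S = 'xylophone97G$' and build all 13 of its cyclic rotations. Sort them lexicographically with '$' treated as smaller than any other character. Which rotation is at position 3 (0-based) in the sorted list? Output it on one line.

All 13 rotations (rotation i = S[i:]+S[:i]):
  rot[0] = xylophone97G$
  rot[1] = ylophone97G$x
  rot[2] = lophone97G$xy
  rot[3] = ophone97G$xyl
  rot[4] = phone97G$xylo
  rot[5] = hone97G$xylop
  rot[6] = one97G$xyloph
  rot[7] = ne97G$xylopho
  rot[8] = e97G$xylophon
  rot[9] = 97G$xylophone
  rot[10] = 7G$xylophone9
  rot[11] = G$xylophone97
  rot[12] = $xylophone97G
Sorted (with $ < everything):
  sorted[0] = $xylophone97G
  sorted[1] = 7G$xylophone9
  sorted[2] = 97G$xylophone
  sorted[3] = G$xylophone97
  sorted[4] = e97G$xylophon
  sorted[5] = hone97G$xylop
  sorted[6] = lophone97G$xy
  sorted[7] = ne97G$xylopho
  sorted[8] = one97G$xyloph
  sorted[9] = ophone97G$xyl
  sorted[10] = phone97G$xylo
  sorted[11] = xylophone97G$
  sorted[12] = ylophone97G$x
sorted[3] = G$xylophone97

Answer: G$xylophone97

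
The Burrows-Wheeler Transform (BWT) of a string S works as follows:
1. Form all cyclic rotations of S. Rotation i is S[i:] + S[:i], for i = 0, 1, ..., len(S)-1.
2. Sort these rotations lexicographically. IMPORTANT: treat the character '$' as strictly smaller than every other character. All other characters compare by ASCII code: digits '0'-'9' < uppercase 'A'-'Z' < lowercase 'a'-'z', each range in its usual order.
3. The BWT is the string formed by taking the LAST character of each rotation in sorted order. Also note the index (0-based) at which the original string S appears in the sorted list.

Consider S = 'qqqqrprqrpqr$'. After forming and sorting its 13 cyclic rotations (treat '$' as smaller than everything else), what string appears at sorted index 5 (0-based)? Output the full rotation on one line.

All 13 rotations (rotation i = S[i:]+S[:i]):
  rot[0] = qqqqrprqrpqr$
  rot[1] = qqqrprqrpqr$q
  rot[2] = qqrprqrpqr$qq
  rot[3] = qrprqrpqr$qqq
  rot[4] = rprqrpqr$qqqq
  rot[5] = prqrpqr$qqqqr
  rot[6] = rqrpqr$qqqqrp
  rot[7] = qrpqr$qqqqrpr
  rot[8] = rpqr$qqqqrprq
  rot[9] = pqr$qqqqrprqr
  rot[10] = qr$qqqqrprqrp
  rot[11] = r$qqqqrprqrpq
  rot[12] = $qqqqrprqrpqr
Sorted (with $ < everything):
  sorted[0] = $qqqqrprqrpqr
  sorted[1] = pqr$qqqqrprqr
  sorted[2] = prqrpqr$qqqqr
  sorted[3] = qqqqrprqrpqr$
  sorted[4] = qqqrprqrpqr$q
  sorted[5] = qqrprqrpqr$qq
  sorted[6] = qr$qqqqrprqrp
  sorted[7] = qrpqr$qqqqrpr
  sorted[8] = qrprqrpqr$qqq
  sorted[9] = r$qqqqrprqrpq
  sorted[10] = rpqr$qqqqrprq
  sorted[11] = rprqrpqr$qqqq
  sorted[12] = rqrpqr$qqqqrp
sorted[5] = qqrprqrpqr$qq

Answer: qqrprqrpqr$qq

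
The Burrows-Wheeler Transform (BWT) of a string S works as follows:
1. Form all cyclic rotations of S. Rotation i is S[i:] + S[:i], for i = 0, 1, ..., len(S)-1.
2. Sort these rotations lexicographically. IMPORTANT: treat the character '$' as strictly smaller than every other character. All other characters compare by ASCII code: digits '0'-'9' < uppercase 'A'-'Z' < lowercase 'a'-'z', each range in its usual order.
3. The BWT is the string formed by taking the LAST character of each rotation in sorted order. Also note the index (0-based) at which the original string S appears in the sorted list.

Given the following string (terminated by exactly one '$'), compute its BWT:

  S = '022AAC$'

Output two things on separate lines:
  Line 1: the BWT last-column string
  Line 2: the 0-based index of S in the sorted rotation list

Answer: C$022AA
1

Derivation:
All 7 rotations (rotation i = S[i:]+S[:i]):
  rot[0] = 022AAC$
  rot[1] = 22AAC$0
  rot[2] = 2AAC$02
  rot[3] = AAC$022
  rot[4] = AC$022A
  rot[5] = C$022AA
  rot[6] = $022AAC
Sorted (with $ < everything):
  sorted[0] = $022AAC  (last char: 'C')
  sorted[1] = 022AAC$  (last char: '$')
  sorted[2] = 22AAC$0  (last char: '0')
  sorted[3] = 2AAC$02  (last char: '2')
  sorted[4] = AAC$022  (last char: '2')
  sorted[5] = AC$022A  (last char: 'A')
  sorted[6] = C$022AA  (last char: 'A')
Last column: C$022AA
Original string S is at sorted index 1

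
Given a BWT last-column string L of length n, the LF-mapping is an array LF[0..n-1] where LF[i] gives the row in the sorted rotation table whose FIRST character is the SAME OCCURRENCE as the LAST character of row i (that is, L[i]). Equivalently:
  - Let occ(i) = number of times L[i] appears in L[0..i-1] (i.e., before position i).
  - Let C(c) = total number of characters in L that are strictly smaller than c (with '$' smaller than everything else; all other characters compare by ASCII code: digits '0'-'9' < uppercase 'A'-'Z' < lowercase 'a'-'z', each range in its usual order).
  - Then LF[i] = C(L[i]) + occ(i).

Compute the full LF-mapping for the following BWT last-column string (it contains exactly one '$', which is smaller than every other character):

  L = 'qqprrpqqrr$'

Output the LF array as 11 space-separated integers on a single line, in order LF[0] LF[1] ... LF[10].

Char counts: '$':1, 'p':2, 'q':4, 'r':4
C (first-col start): C('$')=0, C('p')=1, C('q')=3, C('r')=7
L[0]='q': occ=0, LF[0]=C('q')+0=3+0=3
L[1]='q': occ=1, LF[1]=C('q')+1=3+1=4
L[2]='p': occ=0, LF[2]=C('p')+0=1+0=1
L[3]='r': occ=0, LF[3]=C('r')+0=7+0=7
L[4]='r': occ=1, LF[4]=C('r')+1=7+1=8
L[5]='p': occ=1, LF[5]=C('p')+1=1+1=2
L[6]='q': occ=2, LF[6]=C('q')+2=3+2=5
L[7]='q': occ=3, LF[7]=C('q')+3=3+3=6
L[8]='r': occ=2, LF[8]=C('r')+2=7+2=9
L[9]='r': occ=3, LF[9]=C('r')+3=7+3=10
L[10]='$': occ=0, LF[10]=C('$')+0=0+0=0

Answer: 3 4 1 7 8 2 5 6 9 10 0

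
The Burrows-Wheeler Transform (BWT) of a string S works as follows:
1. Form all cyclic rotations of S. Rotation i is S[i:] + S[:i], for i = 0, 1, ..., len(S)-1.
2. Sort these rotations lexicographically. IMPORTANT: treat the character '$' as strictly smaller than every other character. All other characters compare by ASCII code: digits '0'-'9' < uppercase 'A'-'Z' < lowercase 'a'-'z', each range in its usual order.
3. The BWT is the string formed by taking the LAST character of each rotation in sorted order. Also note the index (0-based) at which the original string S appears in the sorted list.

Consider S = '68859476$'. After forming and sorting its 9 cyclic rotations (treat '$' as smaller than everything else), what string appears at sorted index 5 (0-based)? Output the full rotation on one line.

Answer: 76$688594

Derivation:
All 9 rotations (rotation i = S[i:]+S[:i]):
  rot[0] = 68859476$
  rot[1] = 8859476$6
  rot[2] = 859476$68
  rot[3] = 59476$688
  rot[4] = 9476$6885
  rot[5] = 476$68859
  rot[6] = 76$688594
  rot[7] = 6$6885947
  rot[8] = $68859476
Sorted (with $ < everything):
  sorted[0] = $68859476
  sorted[1] = 476$68859
  sorted[2] = 59476$688
  sorted[3] = 6$6885947
  sorted[4] = 68859476$
  sorted[5] = 76$688594
  sorted[6] = 859476$68
  sorted[7] = 8859476$6
  sorted[8] = 9476$6885
sorted[5] = 76$688594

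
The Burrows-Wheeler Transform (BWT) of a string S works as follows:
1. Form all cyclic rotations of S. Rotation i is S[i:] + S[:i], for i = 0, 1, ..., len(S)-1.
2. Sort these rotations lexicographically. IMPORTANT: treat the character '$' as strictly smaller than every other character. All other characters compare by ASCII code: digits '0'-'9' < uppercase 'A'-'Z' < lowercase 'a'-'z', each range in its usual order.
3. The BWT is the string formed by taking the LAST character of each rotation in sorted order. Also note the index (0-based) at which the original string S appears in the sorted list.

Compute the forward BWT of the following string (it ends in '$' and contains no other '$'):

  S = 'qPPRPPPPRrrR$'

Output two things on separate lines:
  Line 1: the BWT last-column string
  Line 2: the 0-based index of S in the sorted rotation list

All 13 rotations (rotation i = S[i:]+S[:i]):
  rot[0] = qPPRPPPPRrrR$
  rot[1] = PPRPPPPRrrR$q
  rot[2] = PRPPPPRrrR$qP
  rot[3] = RPPPPRrrR$qPP
  rot[4] = PPPPRrrR$qPPR
  rot[5] = PPPRrrR$qPPRP
  rot[6] = PPRrrR$qPPRPP
  rot[7] = PRrrR$qPPRPPP
  rot[8] = RrrR$qPPRPPPP
  rot[9] = rrR$qPPRPPPPR
  rot[10] = rR$qPPRPPPPRr
  rot[11] = R$qPPRPPPPRrr
  rot[12] = $qPPRPPPPRrrR
Sorted (with $ < everything):
  sorted[0] = $qPPRPPPPRrrR  (last char: 'R')
  sorted[1] = PPPPRrrR$qPPR  (last char: 'R')
  sorted[2] = PPPRrrR$qPPRP  (last char: 'P')
  sorted[3] = PPRPPPPRrrR$q  (last char: 'q')
  sorted[4] = PPRrrR$qPPRPP  (last char: 'P')
  sorted[5] = PRPPPPRrrR$qP  (last char: 'P')
  sorted[6] = PRrrR$qPPRPPP  (last char: 'P')
  sorted[7] = R$qPPRPPPPRrr  (last char: 'r')
  sorted[8] = RPPPPRrrR$qPP  (last char: 'P')
  sorted[9] = RrrR$qPPRPPPP  (last char: 'P')
  sorted[10] = qPPRPPPPRrrR$  (last char: '$')
  sorted[11] = rR$qPPRPPPPRr  (last char: 'r')
  sorted[12] = rrR$qPPRPPPPR  (last char: 'R')
Last column: RRPqPPPrPP$rR
Original string S is at sorted index 10

Answer: RRPqPPPrPP$rR
10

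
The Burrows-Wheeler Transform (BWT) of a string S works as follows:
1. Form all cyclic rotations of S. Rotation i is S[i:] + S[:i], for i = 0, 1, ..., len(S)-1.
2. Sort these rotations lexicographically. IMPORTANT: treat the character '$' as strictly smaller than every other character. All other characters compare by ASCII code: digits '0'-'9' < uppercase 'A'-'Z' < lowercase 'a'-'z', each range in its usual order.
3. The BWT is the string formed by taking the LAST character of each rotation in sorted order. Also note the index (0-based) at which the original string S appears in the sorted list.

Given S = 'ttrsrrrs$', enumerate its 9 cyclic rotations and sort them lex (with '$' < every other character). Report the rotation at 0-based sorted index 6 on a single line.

Answer: srrrs$ttr

Derivation:
All 9 rotations (rotation i = S[i:]+S[:i]):
  rot[0] = ttrsrrrs$
  rot[1] = trsrrrs$t
  rot[2] = rsrrrs$tt
  rot[3] = srrrs$ttr
  rot[4] = rrrs$ttrs
  rot[5] = rrs$ttrsr
  rot[6] = rs$ttrsrr
  rot[7] = s$ttrsrrr
  rot[8] = $ttrsrrrs
Sorted (with $ < everything):
  sorted[0] = $ttrsrrrs
  sorted[1] = rrrs$ttrs
  sorted[2] = rrs$ttrsr
  sorted[3] = rs$ttrsrr
  sorted[4] = rsrrrs$tt
  sorted[5] = s$ttrsrrr
  sorted[6] = srrrs$ttr
  sorted[7] = trsrrrs$t
  sorted[8] = ttrsrrrs$
sorted[6] = srrrs$ttr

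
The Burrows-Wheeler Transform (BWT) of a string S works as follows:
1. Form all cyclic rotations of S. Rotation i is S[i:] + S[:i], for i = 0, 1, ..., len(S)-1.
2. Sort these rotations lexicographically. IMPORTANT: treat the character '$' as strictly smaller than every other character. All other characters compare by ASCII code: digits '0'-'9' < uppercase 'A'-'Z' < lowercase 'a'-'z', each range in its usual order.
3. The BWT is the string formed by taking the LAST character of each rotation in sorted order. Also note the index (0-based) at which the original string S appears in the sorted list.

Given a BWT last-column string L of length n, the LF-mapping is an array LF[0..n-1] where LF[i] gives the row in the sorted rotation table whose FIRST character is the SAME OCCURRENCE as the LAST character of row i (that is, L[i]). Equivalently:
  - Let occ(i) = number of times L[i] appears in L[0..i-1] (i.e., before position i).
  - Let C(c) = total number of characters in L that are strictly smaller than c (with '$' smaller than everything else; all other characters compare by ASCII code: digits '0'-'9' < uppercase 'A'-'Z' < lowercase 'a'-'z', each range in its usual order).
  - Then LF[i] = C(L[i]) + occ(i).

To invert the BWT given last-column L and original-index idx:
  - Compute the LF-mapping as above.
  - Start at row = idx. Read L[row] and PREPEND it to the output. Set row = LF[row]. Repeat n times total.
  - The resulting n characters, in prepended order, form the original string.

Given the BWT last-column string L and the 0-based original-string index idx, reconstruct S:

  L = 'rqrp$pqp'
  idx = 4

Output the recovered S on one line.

LF mapping: 6 4 7 1 0 2 5 3
Walk LF starting at row 4, prepending L[row]:
  step 1: row=4, L[4]='$', prepend. Next row=LF[4]=0
  step 2: row=0, L[0]='r', prepend. Next row=LF[0]=6
  step 3: row=6, L[6]='q', prepend. Next row=LF[6]=5
  step 4: row=5, L[5]='p', prepend. Next row=LF[5]=2
  step 5: row=2, L[2]='r', prepend. Next row=LF[2]=7
  step 6: row=7, L[7]='p', prepend. Next row=LF[7]=3
  step 7: row=3, L[3]='p', prepend. Next row=LF[3]=1
  step 8: row=1, L[1]='q', prepend. Next row=LF[1]=4
Reversed output: qpprpqr$

Answer: qpprpqr$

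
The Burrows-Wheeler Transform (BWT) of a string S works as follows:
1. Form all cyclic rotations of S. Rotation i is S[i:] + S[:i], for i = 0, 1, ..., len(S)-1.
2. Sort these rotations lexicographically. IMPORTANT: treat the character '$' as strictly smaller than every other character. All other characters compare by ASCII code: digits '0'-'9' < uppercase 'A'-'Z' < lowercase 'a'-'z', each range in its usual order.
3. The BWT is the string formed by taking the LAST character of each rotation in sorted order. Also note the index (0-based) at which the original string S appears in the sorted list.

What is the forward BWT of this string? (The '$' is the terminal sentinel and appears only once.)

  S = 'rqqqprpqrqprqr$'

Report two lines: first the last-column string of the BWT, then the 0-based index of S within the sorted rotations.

Answer: rrqqqrqrrpqpq$p
13

Derivation:
All 15 rotations (rotation i = S[i:]+S[:i]):
  rot[0] = rqqqprpqrqprqr$
  rot[1] = qqqprpqrqprqr$r
  rot[2] = qqprpqrqprqr$rq
  rot[3] = qprpqrqprqr$rqq
  rot[4] = prpqrqprqr$rqqq
  rot[5] = rpqrqprqr$rqqqp
  rot[6] = pqrqprqr$rqqqpr
  rot[7] = qrqprqr$rqqqprp
  rot[8] = rqprqr$rqqqprpq
  rot[9] = qprqr$rqqqprpqr
  rot[10] = prqr$rqqqprpqrq
  rot[11] = rqr$rqqqprpqrqp
  rot[12] = qr$rqqqprpqrqpr
  rot[13] = r$rqqqprpqrqprq
  rot[14] = $rqqqprpqrqprqr
Sorted (with $ < everything):
  sorted[0] = $rqqqprpqrqprqr  (last char: 'r')
  sorted[1] = pqrqprqr$rqqqpr  (last char: 'r')
  sorted[2] = prpqrqprqr$rqqq  (last char: 'q')
  sorted[3] = prqr$rqqqprpqrq  (last char: 'q')
  sorted[4] = qprpqrqprqr$rqq  (last char: 'q')
  sorted[5] = qprqr$rqqqprpqr  (last char: 'r')
  sorted[6] = qqprpqrqprqr$rq  (last char: 'q')
  sorted[7] = qqqprpqrqprqr$r  (last char: 'r')
  sorted[8] = qr$rqqqprpqrqpr  (last char: 'r')
  sorted[9] = qrqprqr$rqqqprp  (last char: 'p')
  sorted[10] = r$rqqqprpqrqprq  (last char: 'q')
  sorted[11] = rpqrqprqr$rqqqp  (last char: 'p')
  sorted[12] = rqprqr$rqqqprpq  (last char: 'q')
  sorted[13] = rqqqprpqrqprqr$  (last char: '$')
  sorted[14] = rqr$rqqqprpqrqp  (last char: 'p')
Last column: rrqqqrqrrpqpq$p
Original string S is at sorted index 13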